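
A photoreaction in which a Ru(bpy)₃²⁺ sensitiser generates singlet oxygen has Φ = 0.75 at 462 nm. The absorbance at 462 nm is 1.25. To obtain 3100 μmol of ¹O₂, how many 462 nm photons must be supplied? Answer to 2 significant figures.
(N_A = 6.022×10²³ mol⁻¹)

2.6×10²¹ photons

Product: 3100 μmol = 0.00310 mol.
Photons that must be absorbed: 0.00310 / 0.75 = 0.004133 mol.
Fraction absorbed: 1 − 10^(−1.25) = 0.9438.
Incident photons needed: 0.004133 / 0.9438 = 0.004379 mol.
Photon count: 0.004379 × 6.022×10²³ = 2.6×10²¹.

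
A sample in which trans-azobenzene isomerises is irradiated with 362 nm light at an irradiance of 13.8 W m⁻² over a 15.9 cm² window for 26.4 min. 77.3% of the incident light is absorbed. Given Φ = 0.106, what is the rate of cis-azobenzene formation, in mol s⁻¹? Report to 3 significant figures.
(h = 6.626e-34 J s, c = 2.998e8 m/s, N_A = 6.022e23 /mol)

5.44e-9 mol s⁻¹

Photon energy at 362 nm: hc/λ = (6.626e-34)(2.998e8)/(362e-9) = 5.487e-19 J.
Energy delivered: (13.8 W m⁻²)(15.9e-4 m²)(1584 s) = 34.76 J.
Photons incident: 34.76 / 5.487e-19 = 6.335e19, i.e. 6.335e19/6.022e23 = 1.052e-4 mol.
Photons absorbed: 0.773 × 1.052e-4 = 8.132e-5 mol.
Product formed: 0.106 × 8.132e-5 = 8.620e-6 mol.
Rate: 8.620e-6 / 1584 s = 5.44e-9 mol s⁻¹.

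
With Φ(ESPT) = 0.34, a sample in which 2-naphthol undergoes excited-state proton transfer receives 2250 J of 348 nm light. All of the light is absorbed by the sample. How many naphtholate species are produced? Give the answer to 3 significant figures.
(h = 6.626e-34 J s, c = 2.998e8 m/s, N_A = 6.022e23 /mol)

Photon energy at 348 nm: hc/λ = (6.626e-34)(2.998e8)/(348e-9) = 5.708e-19 J.
Photons incident: 2250 / 5.708e-19 = 3.942e21, i.e. 3.942e21/6.022e23 = 0.006546 mol.
Product: Φ × n_abs = 0.34 × 0.006546 = 0.002226 mol.
As a count: 0.002226 × 6.022e23 = 1.34e21.

1.34e21 species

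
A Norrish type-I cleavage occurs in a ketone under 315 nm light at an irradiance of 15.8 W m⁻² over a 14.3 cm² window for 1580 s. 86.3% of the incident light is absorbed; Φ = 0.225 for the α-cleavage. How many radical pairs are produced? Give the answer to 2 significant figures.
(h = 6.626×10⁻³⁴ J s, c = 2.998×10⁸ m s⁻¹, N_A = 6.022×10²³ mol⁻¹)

1.1×10¹⁹ radical pairs

Photon energy at 315 nm: hc/λ = (6.626×10⁻³⁴)(2.998×10⁸)/(315×10⁻⁹) = 6.306×10⁻¹⁹ J.
Energy delivered: (15.8 W m⁻²)(14.3×10⁻⁴ m²)(1580 s) = 35.70 J.
Photons incident: 35.70 / 6.306×10⁻¹⁹ = 5.661×10¹⁹, i.e. 5.661×10¹⁹/6.022×10²³ = 9.401×10⁻⁵ mol.
Photons absorbed: 0.863 × 9.401×10⁻⁵ = 8.113×10⁻⁵ mol.
Product: Φ × n_abs = 0.225 × 8.113×10⁻⁵ = 1.825×10⁻⁵ mol.
As a count: 1.825×10⁻⁵ × 6.022×10²³ = 1.1×10¹⁹.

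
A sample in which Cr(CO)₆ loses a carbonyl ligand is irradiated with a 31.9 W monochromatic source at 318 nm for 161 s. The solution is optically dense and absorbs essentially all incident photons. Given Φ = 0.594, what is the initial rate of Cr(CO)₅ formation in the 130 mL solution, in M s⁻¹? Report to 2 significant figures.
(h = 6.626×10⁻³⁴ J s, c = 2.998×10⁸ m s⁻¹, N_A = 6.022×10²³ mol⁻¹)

Photon energy at 318 nm: hc/λ = (6.626×10⁻³⁴)(2.998×10⁸)/(318×10⁻⁹) = 6.247×10⁻¹⁹ J.
Energy delivered: (31.9 W)(161 s) = 5136 J.
Photons incident: 5136 / 6.247×10⁻¹⁹ = 8.222×10²¹, i.e. 8.222×10²¹/6.022×10²³ = 0.01365 mol.
Product formed: 0.594 × 0.01365 = 0.008108 mol.
Rate: 0.008108 mol / (161 s × 0.13 L) = 3.9×10⁻⁴ M s⁻¹.

3.9×10⁻⁴ M s⁻¹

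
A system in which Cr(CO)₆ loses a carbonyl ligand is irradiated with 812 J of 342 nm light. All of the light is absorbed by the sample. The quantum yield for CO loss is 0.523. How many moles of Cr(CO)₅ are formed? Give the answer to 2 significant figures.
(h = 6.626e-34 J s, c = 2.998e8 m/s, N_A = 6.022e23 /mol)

Photon energy at 342 nm: hc/λ = (6.626e-34)(2.998e8)/(342e-9) = 5.808e-19 J.
Photons incident: 812 / 5.808e-19 = 1.398e21, i.e. 1.398e21/6.022e23 = 0.002321 mol.
Product: Φ × n_abs = 0.523 × 0.002321 = 0.001214 mol.

0.0012 mol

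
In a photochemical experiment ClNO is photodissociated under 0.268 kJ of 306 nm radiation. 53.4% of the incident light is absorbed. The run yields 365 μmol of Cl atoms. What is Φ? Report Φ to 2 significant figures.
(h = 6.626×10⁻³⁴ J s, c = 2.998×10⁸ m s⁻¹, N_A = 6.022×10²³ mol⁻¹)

Product: 365 μmol = 3.65×10⁻⁴ mol.
Photon energy at 306 nm: hc/λ = (6.626×10⁻³⁴)(2.998×10⁸)/(306×10⁻⁹) = 6.492×10⁻¹⁹ J.
Incident energy: 0.268 kJ = 268 J.
Photons incident: 268 / 6.492×10⁻¹⁹ = 4.128×10²⁰, i.e. 4.128×10²⁰/6.022×10²³ = 6.855×10⁻⁴ mol.
Photons absorbed: 0.534 × 6.855×10⁻⁴ = 3.661×10⁻⁴ mol.
Φ = 3.65×10⁻⁴ mol / 3.661×10⁻⁴ mol photons = 1.0.

Φ = 1.0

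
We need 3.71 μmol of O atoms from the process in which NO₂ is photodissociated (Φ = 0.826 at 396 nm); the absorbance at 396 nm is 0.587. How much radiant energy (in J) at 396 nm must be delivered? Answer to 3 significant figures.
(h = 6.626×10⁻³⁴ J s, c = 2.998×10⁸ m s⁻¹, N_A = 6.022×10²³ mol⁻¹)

1.83 J

Product: 3.71 μmol = 3.71×10⁻⁶ mol.
Photons that must be absorbed: 3.71×10⁻⁶ / 0.826 = 4.492×10⁻⁶ mol.
Fraction absorbed: 1 − 10^(−0.587) = 0.7412.
Incident photons needed: 4.492×10⁻⁶ / 0.7412 = 6.060×10⁻⁶ mol.
Photon energy: hc/λ = 5.016×10⁻¹⁹ J; per mole, 3.021×10⁵ J mol⁻¹.
Energy required: 6.060×10⁻⁶ × 3.021×10⁵ = 1.83 J.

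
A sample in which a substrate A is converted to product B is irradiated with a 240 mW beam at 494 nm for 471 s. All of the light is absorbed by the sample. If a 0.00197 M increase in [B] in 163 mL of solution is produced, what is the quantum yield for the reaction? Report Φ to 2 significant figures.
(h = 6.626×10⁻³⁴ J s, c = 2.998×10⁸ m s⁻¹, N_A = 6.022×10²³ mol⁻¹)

Product: (0.00197 M)(0.163 L) = 3.211×10⁻⁴ mol.
Photon energy at 494 nm: hc/λ = (6.626×10⁻³⁴)(2.998×10⁸)/(494×10⁻⁹) = 4.021×10⁻¹⁹ J.
Energy delivered: (240 mW)(471 s) = 113.0 J.
Photons incident: 113.0 / 4.021×10⁻¹⁹ = 2.810×10²⁰, i.e. 2.810×10²⁰/6.022×10²³ = 4.666×10⁻⁴ mol.
Φ = 3.211×10⁻⁴ mol / 4.666×10⁻⁴ mol photons = 0.69.

Φ = 0.69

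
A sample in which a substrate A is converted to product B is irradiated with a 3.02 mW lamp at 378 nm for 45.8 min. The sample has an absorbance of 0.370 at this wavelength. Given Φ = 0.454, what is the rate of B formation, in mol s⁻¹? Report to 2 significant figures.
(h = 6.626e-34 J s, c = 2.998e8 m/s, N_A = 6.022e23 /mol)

2.5e-9 mol s⁻¹

Photon energy at 378 nm: hc/λ = (6.626e-34)(2.998e8)/(378e-9) = 5.255e-19 J.
Energy delivered: (3.02 mW)(2748 s) = 8.299 J.
Photons incident: 8.299 / 5.255e-19 = 1.579e19, i.e. 1.579e19/6.022e23 = 2.622e-5 mol.
Fraction absorbed: 1 − 10^(−0.370) = 0.5734.
Photons absorbed: 0.5734 × 2.622e-5 = 1.503e-5 mol.
Product formed: 0.454 × 1.503e-5 = 6.824e-6 mol.
Rate: 6.824e-6 / 2748 s = 2.5e-9 mol s⁻¹.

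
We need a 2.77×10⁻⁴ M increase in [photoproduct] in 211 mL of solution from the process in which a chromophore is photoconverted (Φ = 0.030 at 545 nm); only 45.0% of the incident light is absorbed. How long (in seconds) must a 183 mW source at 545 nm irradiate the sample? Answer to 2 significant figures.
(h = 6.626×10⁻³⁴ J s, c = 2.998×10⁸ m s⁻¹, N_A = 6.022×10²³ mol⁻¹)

t ≈ 5200 s

Product: (2.77×10⁻⁴ M)(0.211 L) = 5.845×10⁻⁵ mol.
Photons that must be absorbed: 5.845×10⁻⁵ / 0.030 = 0.001948 mol.
Incident photons needed: 0.001948 / 0.450 = 0.004329 mol.
Photon energy: hc/λ = 3.645×10⁻¹⁹ J; per mole, 2.195×10⁵ J mol⁻¹.
Energy required: 0.004329 × 2.195×10⁵ = 950.2 J.
Time: 950.2 J / 0.183 W = 5200 s.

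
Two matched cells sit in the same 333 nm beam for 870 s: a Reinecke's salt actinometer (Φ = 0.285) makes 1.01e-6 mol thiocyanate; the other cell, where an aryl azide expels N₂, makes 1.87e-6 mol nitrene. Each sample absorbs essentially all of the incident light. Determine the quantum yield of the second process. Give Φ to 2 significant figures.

Φ = 0.53

Photons absorbed by the actinometer: 1.01e-6 / 0.285 = 3.544e-6 mol.
Φ(unknown) = 1.87e-6 / 3.544e-6 = 0.53.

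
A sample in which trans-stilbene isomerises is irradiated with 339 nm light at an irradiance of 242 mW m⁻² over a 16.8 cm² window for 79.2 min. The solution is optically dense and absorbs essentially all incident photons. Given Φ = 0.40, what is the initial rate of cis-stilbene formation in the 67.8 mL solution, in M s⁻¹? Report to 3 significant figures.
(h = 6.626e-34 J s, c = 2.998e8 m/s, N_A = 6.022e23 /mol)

6.80e-9 M s⁻¹

Photon energy at 339 nm: hc/λ = (6.626e-34)(2.998e8)/(339e-9) = 5.860e-19 J.
Energy delivered: (242 mW m⁻²)(16.8e-4 m²)(4752 s) = 1.932 J.
Photons incident: 1.932 / 5.860e-19 = 3.297e18, i.e. 3.297e18/6.022e23 = 5.475e-6 mol.
Product formed: 0.40 × 5.475e-6 = 2.190e-6 mol.
Rate: 2.190e-6 mol / (4752 s × 0.0678 L) = 6.80e-9 M s⁻¹.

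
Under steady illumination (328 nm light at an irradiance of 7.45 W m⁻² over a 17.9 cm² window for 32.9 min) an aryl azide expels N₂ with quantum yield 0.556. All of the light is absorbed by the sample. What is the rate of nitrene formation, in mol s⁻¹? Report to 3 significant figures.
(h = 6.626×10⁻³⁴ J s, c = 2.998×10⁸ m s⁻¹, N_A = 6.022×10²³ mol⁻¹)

Photon energy at 328 nm: hc/λ = (6.626×10⁻³⁴)(2.998×10⁸)/(328×10⁻⁹) = 6.056×10⁻¹⁹ J.
Energy delivered: (7.45 W m⁻²)(17.9×10⁻⁴ m²)(1974 s) = 26.32 J.
Photons incident: 26.32 / 6.056×10⁻¹⁹ = 4.346×10¹⁹, i.e. 4.346×10¹⁹/6.022×10²³ = 7.217×10⁻⁵ mol.
Product formed: 0.556 × 7.217×10⁻⁵ = 4.013×10⁻⁵ mol.
Rate: 4.013×10⁻⁵ / 1974 s = 2.03×10⁻⁸ mol s⁻¹.

2.03×10⁻⁸ mol s⁻¹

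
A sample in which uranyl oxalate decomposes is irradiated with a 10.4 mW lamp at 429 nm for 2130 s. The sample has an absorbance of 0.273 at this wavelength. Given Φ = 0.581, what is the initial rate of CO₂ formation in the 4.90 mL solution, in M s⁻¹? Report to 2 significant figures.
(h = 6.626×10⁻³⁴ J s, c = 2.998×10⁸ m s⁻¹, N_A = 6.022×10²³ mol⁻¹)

2.1×10⁻⁶ M s⁻¹

Photon energy at 429 nm: hc/λ = (6.626×10⁻³⁴)(2.998×10⁸)/(429×10⁻⁹) = 4.630×10⁻¹⁹ J.
Energy delivered: (10.4 mW)(2130 s) = 22.15 J.
Photons incident: 22.15 / 4.630×10⁻¹⁹ = 4.784×10¹⁹, i.e. 4.784×10¹⁹/6.022×10²³ = 7.944×10⁻⁵ mol.
Fraction absorbed: 1 − 10^(−0.273) = 0.4667.
Photons absorbed: 0.4667 × 7.944×10⁻⁵ = 3.707×10⁻⁵ mol.
Product formed: 0.581 × 3.707×10⁻⁵ = 2.154×10⁻⁵ mol.
Rate: 2.154×10⁻⁵ mol / (2130 s × 0.0049 L) = 2.1×10⁻⁶ M s⁻¹.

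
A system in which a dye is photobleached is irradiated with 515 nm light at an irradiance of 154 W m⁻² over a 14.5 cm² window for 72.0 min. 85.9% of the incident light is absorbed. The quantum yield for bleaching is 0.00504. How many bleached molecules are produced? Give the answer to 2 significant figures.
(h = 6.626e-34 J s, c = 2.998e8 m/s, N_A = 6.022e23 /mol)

Photon energy at 515 nm: hc/λ = (6.626e-34)(2.998e8)/(515e-9) = 3.857e-19 J.
Energy delivered: (154 W m⁻²)(14.5e-4 m²)(4320 s) = 964.7 J.
Photons incident: 964.7 / 3.857e-19 = 2.501e21, i.e. 2.501e21/6.022e23 = 0.004153 mol.
Photons absorbed: 0.859 × 0.004153 = 0.003567 mol.
Product: Φ × n_abs = 0.00504 × 0.003567 = 1.798e-5 mol.
As a count: 1.798e-5 × 6.022e23 = 1.1e19.

1.1e19 bleached molecules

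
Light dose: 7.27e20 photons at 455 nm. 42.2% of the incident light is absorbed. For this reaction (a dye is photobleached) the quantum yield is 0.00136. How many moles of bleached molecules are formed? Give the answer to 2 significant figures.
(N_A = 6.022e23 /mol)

Moles of photons: 7.27e20 / 6.022e23 = 0.001207 mol.
Photons absorbed: 0.422 × 0.001207 = 5.094e-4 mol.
Product: Φ × n_abs = 0.00136 × 5.094e-4 = 6.928e-7 mol.

6.9e-7 mol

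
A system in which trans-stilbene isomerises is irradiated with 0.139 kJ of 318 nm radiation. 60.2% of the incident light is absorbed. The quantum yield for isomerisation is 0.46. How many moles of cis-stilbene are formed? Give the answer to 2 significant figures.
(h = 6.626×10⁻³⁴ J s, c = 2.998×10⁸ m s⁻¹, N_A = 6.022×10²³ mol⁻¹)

Photon energy at 318 nm: hc/λ = (6.626×10⁻³⁴)(2.998×10⁸)/(318×10⁻⁹) = 6.247×10⁻¹⁹ J.
Incident energy: 0.139 kJ = 139 J.
Photons incident: 139 / 6.247×10⁻¹⁹ = 2.225×10²⁰, i.e. 2.225×10²⁰/6.022×10²³ = 3.695×10⁻⁴ mol.
Photons absorbed: 0.602 × 3.695×10⁻⁴ = 2.224×10⁻⁴ mol.
Product: Φ × n_abs = 0.46 × 2.224×10⁻⁴ = 1.023×10⁻⁴ mol.

1.0×10⁻⁴ mol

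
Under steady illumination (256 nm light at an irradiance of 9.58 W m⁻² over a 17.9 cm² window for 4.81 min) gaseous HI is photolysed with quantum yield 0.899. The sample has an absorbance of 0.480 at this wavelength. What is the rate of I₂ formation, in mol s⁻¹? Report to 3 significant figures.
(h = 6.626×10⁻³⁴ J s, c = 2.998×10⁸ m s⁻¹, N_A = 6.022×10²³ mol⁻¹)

Photon energy at 256 nm: hc/λ = (6.626×10⁻³⁴)(2.998×10⁸)/(256×10⁻⁹) = 7.760×10⁻¹⁹ J.
Energy delivered: (9.58 W m⁻²)(17.9×10⁻⁴ m²)(288.6 s) = 4.949 J.
Photons incident: 4.949 / 7.760×10⁻¹⁹ = 6.378×10¹⁸, i.e. 6.378×10¹⁸/6.022×10²³ = 1.059×10⁻⁵ mol.
Fraction absorbed: 1 − 10^(−0.480) = 0.6689.
Photons absorbed: 0.6689 × 1.059×10⁻⁵ = 7.084×10⁻⁶ mol.
Product formed: 0.899 × 7.084×10⁻⁶ = 6.369×10⁻⁶ mol.
Rate: 6.369×10⁻⁶ / 288.6 s = 2.21×10⁻⁸ mol s⁻¹.

2.21×10⁻⁸ mol s⁻¹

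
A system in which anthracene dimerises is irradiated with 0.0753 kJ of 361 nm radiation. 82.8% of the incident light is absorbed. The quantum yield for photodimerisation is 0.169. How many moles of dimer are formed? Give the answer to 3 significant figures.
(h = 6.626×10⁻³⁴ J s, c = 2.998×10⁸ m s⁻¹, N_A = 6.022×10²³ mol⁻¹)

3.18×10⁻⁵ mol

Photon energy at 361 nm: hc/λ = (6.626×10⁻³⁴)(2.998×10⁸)/(361×10⁻⁹) = 5.503×10⁻¹⁹ J.
Incident energy: 0.0753 kJ = 75.3 J.
Photons incident: 75.3 / 5.503×10⁻¹⁹ = 1.368×10²⁰, i.e. 1.368×10²⁰/6.022×10²³ = 2.272×10⁻⁴ mol.
Photons absorbed: 0.828 × 2.272×10⁻⁴ = 1.881×10⁻⁴ mol.
Product: Φ × n_abs = 0.169 × 1.881×10⁻⁴ = 3.179×10⁻⁵ mol.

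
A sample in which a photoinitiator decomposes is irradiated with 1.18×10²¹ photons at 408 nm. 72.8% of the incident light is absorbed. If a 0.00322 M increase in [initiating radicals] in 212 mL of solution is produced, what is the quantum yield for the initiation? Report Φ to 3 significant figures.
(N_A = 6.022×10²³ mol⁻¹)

Product: (0.00322 M)(0.212 L) = 6.826×10⁻⁴ mol.
Moles of photons: 1.18×10²¹ / 6.022×10²³ = 0.001959 mol.
Photons absorbed: 0.728 × 0.001959 = 0.001426 mol.
Φ = 6.826×10⁻⁴ mol / 0.001426 mol photons = 0.479.

Φ = 0.479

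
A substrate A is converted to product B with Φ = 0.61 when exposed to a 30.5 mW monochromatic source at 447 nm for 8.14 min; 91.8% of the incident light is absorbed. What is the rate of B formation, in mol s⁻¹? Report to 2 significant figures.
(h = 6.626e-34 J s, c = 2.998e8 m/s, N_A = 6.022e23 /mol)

6.4e-8 mol s⁻¹

Photon energy at 447 nm: hc/λ = (6.626e-34)(2.998e8)/(447e-9) = 4.444e-19 J.
Energy delivered: (30.5 mW)(488.4 s) = 14.90 J.
Photons incident: 14.90 / 4.444e-19 = 3.353e19, i.e. 3.353e19/6.022e23 = 5.568e-5 mol.
Photons absorbed: 0.918 × 5.568e-5 = 5.111e-5 mol.
Product formed: 0.61 × 5.111e-5 = 3.118e-5 mol.
Rate: 3.118e-5 / 488.4 s = 6.4e-8 mol s⁻¹.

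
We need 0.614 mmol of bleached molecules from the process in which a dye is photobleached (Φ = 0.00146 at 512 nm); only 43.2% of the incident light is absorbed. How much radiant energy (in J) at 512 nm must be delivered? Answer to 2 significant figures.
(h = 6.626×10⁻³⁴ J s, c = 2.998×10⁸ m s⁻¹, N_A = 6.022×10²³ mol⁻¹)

Product: 0.614 mmol = 6.14×10⁻⁴ mol.
Photons that must be absorbed: 6.14×10⁻⁴ / 0.00146 = 0.4205 mol.
Incident photons needed: 0.4205 / 0.432 = 0.9734 mol.
Photon energy: hc/λ = 3.880×10⁻¹⁹ J; per mole, 2.337×10⁵ J mol⁻¹.
Energy required: 0.9734 × 2.337×10⁵ = 2.3×10⁵ J.

2.3×10⁵ J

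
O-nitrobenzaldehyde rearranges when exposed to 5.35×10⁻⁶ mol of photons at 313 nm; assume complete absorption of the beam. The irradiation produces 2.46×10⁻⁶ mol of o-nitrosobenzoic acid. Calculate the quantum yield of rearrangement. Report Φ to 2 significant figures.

Φ = 2.46×10⁻⁶ mol / 5.35×10⁻⁶ mol photons = 0.46.

Φ = 0.46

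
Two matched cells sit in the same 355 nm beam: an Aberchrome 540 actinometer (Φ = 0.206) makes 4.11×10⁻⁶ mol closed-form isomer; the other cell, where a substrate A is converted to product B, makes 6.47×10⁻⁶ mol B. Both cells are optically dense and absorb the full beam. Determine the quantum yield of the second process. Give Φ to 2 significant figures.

Φ = 0.32

Photons absorbed by the actinometer: 4.11×10⁻⁶ / 0.206 = 1.995×10⁻⁵ mol.
Φ(unknown) = 6.47×10⁻⁶ / 1.995×10⁻⁵ = 0.32.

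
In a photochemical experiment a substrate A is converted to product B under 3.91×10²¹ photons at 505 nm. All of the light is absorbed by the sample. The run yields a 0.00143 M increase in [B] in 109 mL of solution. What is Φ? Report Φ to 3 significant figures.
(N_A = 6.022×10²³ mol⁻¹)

Product: (0.00143 M)(0.109 L) = 1.559×10⁻⁴ mol.
Moles of photons: 3.91×10²¹ / 6.022×10²³ = 0.006493 mol.
Φ = 1.559×10⁻⁴ mol / 0.006493 mol photons = 0.0240.

Φ = 0.0240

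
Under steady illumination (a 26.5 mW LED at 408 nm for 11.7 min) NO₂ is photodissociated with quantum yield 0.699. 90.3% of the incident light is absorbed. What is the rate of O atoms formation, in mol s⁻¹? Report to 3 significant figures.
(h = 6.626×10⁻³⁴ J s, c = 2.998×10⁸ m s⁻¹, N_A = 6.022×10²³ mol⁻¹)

5.70×10⁻⁸ mol s⁻¹

Photon energy at 408 nm: hc/λ = (6.626×10⁻³⁴)(2.998×10⁸)/(408×10⁻⁹) = 4.869×10⁻¹⁹ J.
Energy delivered: (26.5 mW)(702 s) = 18.60 J.
Photons incident: 18.60 / 4.869×10⁻¹⁹ = 3.820×10¹⁹, i.e. 3.820×10¹⁹/6.022×10²³ = 6.343×10⁻⁵ mol.
Photons absorbed: 0.903 × 6.343×10⁻⁵ = 5.728×10⁻⁵ mol.
Product formed: 0.699 × 5.728×10⁻⁵ = 4.004×10⁻⁵ mol.
Rate: 4.004×10⁻⁵ / 702 s = 5.70×10⁻⁸ mol s⁻¹.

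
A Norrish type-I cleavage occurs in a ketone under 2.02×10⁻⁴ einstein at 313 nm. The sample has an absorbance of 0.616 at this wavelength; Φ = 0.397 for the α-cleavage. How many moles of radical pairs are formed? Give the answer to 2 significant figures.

6.1×10⁻⁵ mol

Fraction absorbed: 1 − 10^(−0.616) = 0.7579.
Photons absorbed: 0.7579 × 2.02×10⁻⁴ = 1.531×10⁻⁴ mol.
Product: Φ × n_abs = 0.397 × 1.531×10⁻⁴ = 6.078×10⁻⁵ mol.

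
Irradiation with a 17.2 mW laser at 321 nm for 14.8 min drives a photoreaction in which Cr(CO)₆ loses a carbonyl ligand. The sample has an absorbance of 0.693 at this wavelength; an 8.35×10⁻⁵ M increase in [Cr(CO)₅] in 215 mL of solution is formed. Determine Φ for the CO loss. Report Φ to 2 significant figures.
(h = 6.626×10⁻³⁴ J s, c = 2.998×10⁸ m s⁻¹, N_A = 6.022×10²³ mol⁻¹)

Product: (8.35×10⁻⁵ M)(0.215 L) = 1.795×10⁻⁵ mol.
Photon energy at 321 nm: hc/λ = (6.626×10⁻³⁴)(2.998×10⁸)/(321×10⁻⁹) = 6.188×10⁻¹⁹ J.
Energy delivered: (17.2 mW)(888 s) = 15.27 J.
Photons incident: 15.27 / 6.188×10⁻¹⁹ = 2.468×10¹⁹, i.e. 2.468×10¹⁹/6.022×10²³ = 4.098×10⁻⁵ mol.
Fraction absorbed: 1 − 10^(−0.693) = 0.7972.
Photons absorbed: 0.7972 × 4.098×10⁻⁵ = 3.267×10⁻⁵ mol.
Φ = 1.795×10⁻⁵ mol / 3.267×10⁻⁵ mol photons = 0.55.

Φ = 0.55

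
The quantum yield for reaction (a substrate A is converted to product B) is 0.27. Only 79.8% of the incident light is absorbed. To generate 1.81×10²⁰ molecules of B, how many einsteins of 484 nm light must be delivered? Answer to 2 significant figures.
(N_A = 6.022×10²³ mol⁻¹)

Product: 1.81×10²⁰ / 6.022×10²³ = 3.006×10⁻⁴ mol.
Photons that must be absorbed: 3.006×10⁻⁴ / 0.27 = 0.001113 mol.
Incident photons needed: 0.001113 / 0.798 = 0.001395 mol.

0.0014 einstein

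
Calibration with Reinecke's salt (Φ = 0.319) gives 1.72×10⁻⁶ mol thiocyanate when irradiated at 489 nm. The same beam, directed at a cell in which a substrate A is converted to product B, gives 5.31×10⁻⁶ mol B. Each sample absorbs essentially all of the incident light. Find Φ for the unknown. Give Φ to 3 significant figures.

Photons absorbed by the actinometer: 1.72×10⁻⁶ / 0.319 = 5.392×10⁻⁶ mol.
Φ(unknown) = 5.31×10⁻⁶ / 5.392×10⁻⁶ = 0.985.

Φ = 0.985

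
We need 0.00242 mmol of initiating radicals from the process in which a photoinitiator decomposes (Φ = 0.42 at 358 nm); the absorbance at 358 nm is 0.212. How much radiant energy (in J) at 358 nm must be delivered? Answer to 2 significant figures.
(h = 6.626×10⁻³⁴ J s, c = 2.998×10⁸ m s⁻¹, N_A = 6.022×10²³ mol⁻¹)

Product: 0.00242 mmol = 2.42×10⁻⁶ mol.
Photons that must be absorbed: 2.42×10⁻⁶ / 0.42 = 5.762×10⁻⁶ mol.
Fraction absorbed: 1 − 10^(−0.212) = 0.3862.
Incident photons needed: 5.762×10⁻⁶ / 0.3862 = 1.492×10⁻⁵ mol.
Photon energy: hc/λ = 5.549×10⁻¹⁹ J; per mole, 3.342×10⁵ J mol⁻¹.
Energy required: 1.492×10⁻⁵ × 3.342×10⁵ = 5.0 J.

5.0 J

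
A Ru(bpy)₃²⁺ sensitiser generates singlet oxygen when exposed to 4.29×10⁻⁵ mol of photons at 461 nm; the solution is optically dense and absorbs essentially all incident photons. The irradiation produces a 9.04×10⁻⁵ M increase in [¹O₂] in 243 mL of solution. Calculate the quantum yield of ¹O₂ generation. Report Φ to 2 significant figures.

Product: (9.04×10⁻⁵ M)(0.243 L) = 2.197×10⁻⁵ mol.
Φ = 2.197×10⁻⁵ mol / 4.29×10⁻⁵ mol photons = 0.51.

Φ = 0.51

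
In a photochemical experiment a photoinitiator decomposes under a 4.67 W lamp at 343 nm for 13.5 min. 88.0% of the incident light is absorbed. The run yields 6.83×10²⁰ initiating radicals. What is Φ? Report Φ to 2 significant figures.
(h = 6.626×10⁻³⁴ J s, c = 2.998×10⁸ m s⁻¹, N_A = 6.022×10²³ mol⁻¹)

Φ = 0.12

Product: 6.83×10²⁰ / 6.022×10²³ = 0.001134 mol.
Photon energy at 343 nm: hc/λ = (6.626×10⁻³⁴)(2.998×10⁸)/(343×10⁻⁹) = 5.791×10⁻¹⁹ J.
Energy delivered: (4.67 W)(810 s) = 3783 J.
Photons incident: 3783 / 5.791×10⁻¹⁹ = 6.533×10²¹, i.e. 6.533×10²¹/6.022×10²³ = 0.01085 mol.
Photons absorbed: 0.880 × 0.01085 = 0.009548 mol.
Φ = 0.001134 mol / 0.009548 mol photons = 0.12.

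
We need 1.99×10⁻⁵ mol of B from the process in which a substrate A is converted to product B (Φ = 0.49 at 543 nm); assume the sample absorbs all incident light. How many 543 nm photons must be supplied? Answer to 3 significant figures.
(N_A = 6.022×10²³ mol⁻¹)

2.45×10¹⁹ photons

Photons that must be absorbed: 1.99×10⁻⁵ / 0.49 = 4.061×10⁻⁵ mol.
Photon count: 4.061×10⁻⁵ × 6.022×10²³ = 2.45×10¹⁹.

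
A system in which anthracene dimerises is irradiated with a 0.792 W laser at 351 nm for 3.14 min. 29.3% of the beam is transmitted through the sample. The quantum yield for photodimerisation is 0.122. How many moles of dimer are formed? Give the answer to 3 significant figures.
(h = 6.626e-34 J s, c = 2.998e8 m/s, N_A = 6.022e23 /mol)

3.78e-5 mol

Photon energy at 351 nm: hc/λ = (6.626e-34)(2.998e8)/(351e-9) = 5.659e-19 J.
Energy delivered: (0.792 W)(188.4 s) = 149.2 J.
Photons incident: 149.2 / 5.659e-19 = 2.637e20, i.e. 2.637e20/6.022e23 = 4.379e-4 mol.
Fraction absorbed: 1 − 29.3/100 = 0.7070.
Photons absorbed: 0.7070 × 4.379e-4 = 3.096e-4 mol.
Product: Φ × n_abs = 0.122 × 3.096e-4 = 3.777e-5 mol.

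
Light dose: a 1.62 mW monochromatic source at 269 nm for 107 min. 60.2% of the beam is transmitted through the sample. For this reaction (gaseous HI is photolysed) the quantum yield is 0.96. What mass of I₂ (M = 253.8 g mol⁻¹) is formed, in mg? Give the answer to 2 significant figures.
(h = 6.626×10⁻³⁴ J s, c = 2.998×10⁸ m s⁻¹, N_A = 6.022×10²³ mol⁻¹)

Photon energy at 269 nm: hc/λ = (6.626×10⁻³⁴)(2.998×10⁸)/(269×10⁻⁹) = 7.385×10⁻¹⁹ J.
Energy delivered: (1.62 mW)(6420 s) = 10.40 J.
Photons incident: 10.40 / 7.385×10⁻¹⁹ = 1.408×10¹⁹, i.e. 1.408×10¹⁹/6.022×10²³ = 2.338×10⁻⁵ mol.
Fraction absorbed: 1 − 60.2/100 = 0.3980.
Photons absorbed: 0.3980 × 2.338×10⁻⁵ = 9.305×10⁻⁶ mol.
Product: Φ × n_abs = 0.96 × 9.305×10⁻⁶ = 8.933×10⁻⁶ mol.
Mass: 8.933×10⁻⁶ × 253.8 = 0.002267 g = 2.3 mg.

2.3 mg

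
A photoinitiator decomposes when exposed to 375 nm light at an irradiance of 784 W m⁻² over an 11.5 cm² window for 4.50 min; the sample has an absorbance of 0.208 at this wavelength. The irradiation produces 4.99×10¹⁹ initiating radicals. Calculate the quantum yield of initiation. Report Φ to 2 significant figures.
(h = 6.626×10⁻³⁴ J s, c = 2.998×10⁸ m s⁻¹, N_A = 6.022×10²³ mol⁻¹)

Φ = 0.29

Product: 4.99×10¹⁹ / 6.022×10²³ = 8.286×10⁻⁵ mol.
Photon energy at 375 nm: hc/λ = (6.626×10⁻³⁴)(2.998×10⁸)/(375×10⁻⁹) = 5.297×10⁻¹⁹ J.
Energy delivered: (784 W m⁻²)(11.5×10⁻⁴ m²)(270 s) = 243.4 J.
Photons incident: 243.4 / 5.297×10⁻¹⁹ = 4.595×10²⁰, i.e. 4.595×10²⁰/6.022×10²³ = 7.630×10⁻⁴ mol.
Fraction absorbed: 1 − 10^(−0.208) = 0.3806.
Photons absorbed: 0.3806 × 7.630×10⁻⁴ = 2.904×10⁻⁴ mol.
Φ = 8.286×10⁻⁵ mol / 2.904×10⁻⁴ mol photons = 0.29.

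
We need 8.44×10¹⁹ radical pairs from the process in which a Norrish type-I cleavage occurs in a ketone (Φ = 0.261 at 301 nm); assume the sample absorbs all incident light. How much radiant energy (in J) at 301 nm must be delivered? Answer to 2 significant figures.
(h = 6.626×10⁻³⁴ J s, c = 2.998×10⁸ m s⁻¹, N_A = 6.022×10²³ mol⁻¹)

Product: 8.44×10¹⁹ / 6.022×10²³ = 1.402×10⁻⁴ mol.
Photons that must be absorbed: 1.402×10⁻⁴ / 0.261 = 5.372×10⁻⁴ mol.
Photon energy: hc/λ = 6.600×10⁻¹⁹ J; per mole, 3.975×10⁵ J mol⁻¹.
Energy required: 5.372×10⁻⁴ × 3.975×10⁵ = 210 J.

210 J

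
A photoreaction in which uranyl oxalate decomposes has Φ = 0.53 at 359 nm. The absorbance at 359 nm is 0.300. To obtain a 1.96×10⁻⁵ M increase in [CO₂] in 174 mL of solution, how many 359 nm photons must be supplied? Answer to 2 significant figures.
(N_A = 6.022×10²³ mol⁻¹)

Product: (1.96×10⁻⁵ M)(0.174 L) = 3.410×10⁻⁶ mol.
Photons that must be absorbed: 3.410×10⁻⁶ / 0.53 = 6.434×10⁻⁶ mol.
Fraction absorbed: 1 − 10^(−0.300) = 0.4988.
Incident photons needed: 6.434×10⁻⁶ / 0.4988 = 1.290×10⁻⁵ mol.
Photon count: 1.290×10⁻⁵ × 6.022×10²³ = 7.8×10¹⁸.

7.8×10¹⁸ photons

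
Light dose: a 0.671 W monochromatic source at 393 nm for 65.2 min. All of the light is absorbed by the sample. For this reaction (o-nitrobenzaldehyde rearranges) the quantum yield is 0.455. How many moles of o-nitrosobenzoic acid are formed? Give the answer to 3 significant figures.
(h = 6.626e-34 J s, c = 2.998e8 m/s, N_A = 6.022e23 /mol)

Photon energy at 393 nm: hc/λ = (6.626e-34)(2.998e8)/(393e-9) = 5.055e-19 J.
Energy delivered: (0.671 W)(3912 s) = 2625 J.
Photons incident: 2625 / 5.055e-19 = 5.193e21, i.e. 5.193e21/6.022e23 = 0.008623 mol.
Product: Φ × n_abs = 0.455 × 0.008623 = 0.003923 mol.

0.00392 mol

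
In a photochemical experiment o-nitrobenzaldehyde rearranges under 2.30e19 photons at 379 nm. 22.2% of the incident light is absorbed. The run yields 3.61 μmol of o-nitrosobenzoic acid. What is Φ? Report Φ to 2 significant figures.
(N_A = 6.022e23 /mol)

Product: 3.61 μmol = 3.61e-6 mol.
Moles of photons: 2.30e19 / 6.022e23 = 3.819e-5 mol.
Photons absorbed: 0.222 × 3.819e-5 = 8.478e-6 mol.
Φ = 3.61e-6 mol / 8.478e-6 mol photons = 0.43.

Φ = 0.43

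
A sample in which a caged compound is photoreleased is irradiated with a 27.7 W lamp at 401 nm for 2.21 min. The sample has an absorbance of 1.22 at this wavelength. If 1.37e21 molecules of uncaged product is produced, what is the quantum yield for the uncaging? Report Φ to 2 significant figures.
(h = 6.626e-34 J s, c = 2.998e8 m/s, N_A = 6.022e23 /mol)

Product: 1.37e21 / 6.022e23 = 0.002275 mol.
Photon energy at 401 nm: hc/λ = (6.626e-34)(2.998e8)/(401e-9) = 4.954e-19 J.
Energy delivered: (27.7 W)(132.6 s) = 3673 J.
Photons incident: 3673 / 4.954e-19 = 7.414e21, i.e. 7.414e21/6.022e23 = 0.01231 mol.
Fraction absorbed: 1 − 10^(−1.22) = 0.9397.
Photons absorbed: 0.9397 × 0.01231 = 0.01157 mol.
Φ = 0.002275 mol / 0.01157 mol photons = 0.20.

Φ = 0.20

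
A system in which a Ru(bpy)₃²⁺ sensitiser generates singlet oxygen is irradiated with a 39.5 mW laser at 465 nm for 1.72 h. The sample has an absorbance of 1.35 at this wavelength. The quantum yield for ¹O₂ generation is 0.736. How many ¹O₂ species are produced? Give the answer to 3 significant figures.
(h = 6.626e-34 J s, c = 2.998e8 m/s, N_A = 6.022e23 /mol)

Photon energy at 465 nm: hc/λ = (6.626e-34)(2.998e8)/(465e-9) = 4.272e-19 J.
Energy delivered: (39.5 mW)(6192 s) = 244.6 J.
Photons incident: 244.6 / 4.272e-19 = 5.726e20, i.e. 5.726e20/6.022e23 = 9.508e-4 mol.
Fraction absorbed: 1 − 10^(−1.35) = 0.9553.
Photons absorbed: 0.9553 × 9.508e-4 = 9.083e-4 mol.
Product: Φ × n_abs = 0.736 × 9.083e-4 = 6.685e-4 mol.
As a count: 6.685e-4 × 6.022e23 = 4.03e20.

4.03e20 species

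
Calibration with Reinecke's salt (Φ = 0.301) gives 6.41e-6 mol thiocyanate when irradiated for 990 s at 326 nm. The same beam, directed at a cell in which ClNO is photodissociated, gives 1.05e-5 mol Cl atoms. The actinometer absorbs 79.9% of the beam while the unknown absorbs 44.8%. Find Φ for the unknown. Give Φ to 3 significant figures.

Photons absorbed by the actinometer: 6.41e-6 / 0.301 = 2.130e-5 mol.
Incident flux: 2.130e-5 / 0.799 = 2.666e-5 einstein.
Absorbed by unknown: 0.448 × 2.666e-5 = 1.194e-5 mol.
Φ(unknown) = 1.05e-5 / 1.194e-5 = 0.879.

Φ = 0.879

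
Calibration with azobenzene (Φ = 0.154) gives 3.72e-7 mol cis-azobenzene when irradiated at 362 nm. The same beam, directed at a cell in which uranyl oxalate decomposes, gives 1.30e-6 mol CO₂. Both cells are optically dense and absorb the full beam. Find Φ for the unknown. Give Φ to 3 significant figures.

Photons absorbed by the actinometer: 3.72e-7 / 0.154 = 2.416e-6 mol.
Φ(unknown) = 1.30e-6 / 2.416e-6 = 0.538.

Φ = 0.538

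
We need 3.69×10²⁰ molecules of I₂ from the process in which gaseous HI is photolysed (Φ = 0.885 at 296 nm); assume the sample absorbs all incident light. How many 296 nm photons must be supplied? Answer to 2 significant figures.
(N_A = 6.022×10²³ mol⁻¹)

Product: 3.69×10²⁰ / 6.022×10²³ = 6.128×10⁻⁴ mol.
Photons that must be absorbed: 6.128×10⁻⁴ / 0.885 = 6.924×10⁻⁴ mol.
Photon count: 6.924×10⁻⁴ × 6.022×10²³ = 4.2×10²⁰.

4.2×10²⁰ photons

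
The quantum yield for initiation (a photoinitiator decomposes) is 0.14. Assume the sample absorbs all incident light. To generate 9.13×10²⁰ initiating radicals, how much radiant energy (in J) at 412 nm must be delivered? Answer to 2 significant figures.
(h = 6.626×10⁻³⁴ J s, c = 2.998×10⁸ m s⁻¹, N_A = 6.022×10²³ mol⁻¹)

3100 J

Product: 9.13×10²⁰ / 6.022×10²³ = 0.001516 mol.
Photons that must be absorbed: 0.001516 / 0.14 = 0.01083 mol.
Photon energy: hc/λ = 4.822×10⁻¹⁹ J; per mole, 2.904×10⁵ J mol⁻¹.
Energy required: 0.01083 × 2.904×10⁵ = 3100 J.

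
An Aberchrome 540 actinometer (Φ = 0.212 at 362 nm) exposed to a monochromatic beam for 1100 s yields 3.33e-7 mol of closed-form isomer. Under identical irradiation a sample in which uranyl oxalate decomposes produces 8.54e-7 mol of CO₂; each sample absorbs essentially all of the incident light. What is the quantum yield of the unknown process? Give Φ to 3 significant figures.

Photons absorbed by the actinometer: 3.33e-7 / 0.212 = 1.571e-6 mol.
Φ(unknown) = 8.54e-7 / 1.571e-6 = 0.544.

Φ = 0.544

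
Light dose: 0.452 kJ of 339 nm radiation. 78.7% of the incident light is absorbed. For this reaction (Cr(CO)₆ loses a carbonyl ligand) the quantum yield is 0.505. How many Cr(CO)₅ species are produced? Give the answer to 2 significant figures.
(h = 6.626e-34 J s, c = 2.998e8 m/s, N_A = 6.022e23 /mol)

3.1e20 species

Photon energy at 339 nm: hc/λ = (6.626e-34)(2.998e8)/(339e-9) = 5.860e-19 J.
Incident energy: 0.452 kJ = 452 J.
Photons incident: 452 / 5.860e-19 = 7.713e20, i.e. 7.713e20/6.022e23 = 0.001281 mol.
Photons absorbed: 0.787 × 0.001281 = 0.001008 mol.
Product: Φ × n_abs = 0.505 × 0.001008 = 5.090e-4 mol.
As a count: 5.090e-4 × 6.022e23 = 3.1e20.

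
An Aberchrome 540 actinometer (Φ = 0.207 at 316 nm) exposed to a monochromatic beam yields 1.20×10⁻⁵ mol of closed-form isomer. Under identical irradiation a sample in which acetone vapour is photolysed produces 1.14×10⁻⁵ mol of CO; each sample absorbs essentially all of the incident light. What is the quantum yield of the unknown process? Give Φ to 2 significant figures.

Φ = 0.20

Photons absorbed by the actinometer: 1.20×10⁻⁵ / 0.207 = 5.797×10⁻⁵ mol.
Φ(unknown) = 1.14×10⁻⁵ / 5.797×10⁻⁵ = 0.20.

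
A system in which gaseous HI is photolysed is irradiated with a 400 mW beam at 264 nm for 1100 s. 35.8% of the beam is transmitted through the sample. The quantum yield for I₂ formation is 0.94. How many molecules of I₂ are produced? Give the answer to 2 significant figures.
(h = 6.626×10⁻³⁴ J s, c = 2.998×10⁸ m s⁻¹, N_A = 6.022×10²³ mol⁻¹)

3.5×10²⁰ molecules

Photon energy at 264 nm: hc/λ = (6.626×10⁻³⁴)(2.998×10⁸)/(264×10⁻⁹) = 7.525×10⁻¹⁹ J.
Energy delivered: (400 mW)(1100 s) = 440.0 J.
Photons incident: 440.0 / 7.525×10⁻¹⁹ = 5.847×10²⁰, i.e. 5.847×10²⁰/6.022×10²³ = 9.709×10⁻⁴ mol.
Fraction absorbed: 1 − 35.8/100 = 0.6420.
Photons absorbed: 0.6420 × 9.709×10⁻⁴ = 6.233×10⁻⁴ mol.
Product: Φ × n_abs = 0.94 × 6.233×10⁻⁴ = 5.859×10⁻⁴ mol.
As a count: 5.859×10⁻⁴ × 6.022×10²³ = 3.5×10²⁰.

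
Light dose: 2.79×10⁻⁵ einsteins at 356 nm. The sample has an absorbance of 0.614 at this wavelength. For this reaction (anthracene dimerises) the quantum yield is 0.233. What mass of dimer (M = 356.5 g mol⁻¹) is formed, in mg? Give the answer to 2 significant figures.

1.8 mg

Fraction absorbed: 1 − 10^(−0.614) = 0.7568.
Photons absorbed: 0.7568 × 2.79×10⁻⁵ = 2.111×10⁻⁵ mol.
Product: Φ × n_abs = 0.233 × 2.111×10⁻⁵ = 4.919×10⁻⁶ mol.
Mass: 4.919×10⁻⁶ × 356.5 = 0.001754 g = 1.8 mg.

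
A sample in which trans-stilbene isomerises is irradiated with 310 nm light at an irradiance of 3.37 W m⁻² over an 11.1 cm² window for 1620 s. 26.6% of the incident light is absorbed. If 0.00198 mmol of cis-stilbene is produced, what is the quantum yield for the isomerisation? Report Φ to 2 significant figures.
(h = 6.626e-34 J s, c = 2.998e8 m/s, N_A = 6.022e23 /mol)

Φ = 0.47

Product: 0.00198 mmol = 1.98e-6 mol.
Photon energy at 310 nm: hc/λ = (6.626e-34)(2.998e8)/(310e-9) = 6.408e-19 J.
Energy delivered: (3.37 W m⁻²)(11.1e-4 m²)(1620 s) = 6.060 J.
Photons incident: 6.060 / 6.408e-19 = 9.457e18, i.e. 9.457e18/6.022e23 = 1.570e-5 mol.
Photons absorbed: 0.266 × 1.570e-5 = 4.176e-6 mol.
Φ = 1.98e-6 mol / 4.176e-6 mol photons = 0.47.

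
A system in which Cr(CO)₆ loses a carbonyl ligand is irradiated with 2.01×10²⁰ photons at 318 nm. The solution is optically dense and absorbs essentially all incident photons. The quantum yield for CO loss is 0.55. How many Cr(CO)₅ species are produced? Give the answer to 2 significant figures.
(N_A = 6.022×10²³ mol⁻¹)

1.1×10²⁰ species

Moles of photons: 2.01×10²⁰ / 6.022×10²³ = 3.338×10⁻⁴ mol.
Product: Φ × n_abs = 0.55 × 3.338×10⁻⁴ = 1.836×10⁻⁴ mol.
As a count: 1.836×10⁻⁴ × 6.022×10²³ = 1.1×10²⁰.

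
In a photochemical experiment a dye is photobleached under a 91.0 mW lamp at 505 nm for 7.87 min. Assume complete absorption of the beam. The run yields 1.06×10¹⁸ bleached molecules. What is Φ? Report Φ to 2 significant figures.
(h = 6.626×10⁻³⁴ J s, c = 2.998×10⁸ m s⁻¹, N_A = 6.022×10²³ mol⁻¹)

Φ = 0.0097

Product: 1.06×10¹⁸ / 6.022×10²³ = 1.760×10⁻⁶ mol.
Photon energy at 505 nm: hc/λ = (6.626×10⁻³⁴)(2.998×10⁸)/(505×10⁻⁹) = 3.934×10⁻¹⁹ J.
Energy delivered: (91.0 mW)(472.2 s) = 42.97 J.
Photons incident: 42.97 / 3.934×10⁻¹⁹ = 1.092×10²⁰, i.e. 1.092×10²⁰/6.022×10²³ = 1.813×10⁻⁴ mol.
Φ = 1.760×10⁻⁶ mol / 1.813×10⁻⁴ mol photons = 0.0097.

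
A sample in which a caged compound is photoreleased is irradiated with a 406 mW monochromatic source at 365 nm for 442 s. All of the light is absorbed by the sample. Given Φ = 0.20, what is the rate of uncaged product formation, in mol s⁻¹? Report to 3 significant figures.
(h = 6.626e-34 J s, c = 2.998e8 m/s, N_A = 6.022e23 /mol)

2.48e-7 mol s⁻¹

Photon energy at 365 nm: hc/λ = (6.626e-34)(2.998e8)/(365e-9) = 5.442e-19 J.
Energy delivered: (406 mW)(442 s) = 179.5 J.
Photons incident: 179.5 / 5.442e-19 = 3.298e20, i.e. 3.298e20/6.022e23 = 5.477e-4 mol.
Product formed: 0.20 × 5.477e-4 = 1.095e-4 mol.
Rate: 1.095e-4 / 442 s = 2.48e-7 mol s⁻¹.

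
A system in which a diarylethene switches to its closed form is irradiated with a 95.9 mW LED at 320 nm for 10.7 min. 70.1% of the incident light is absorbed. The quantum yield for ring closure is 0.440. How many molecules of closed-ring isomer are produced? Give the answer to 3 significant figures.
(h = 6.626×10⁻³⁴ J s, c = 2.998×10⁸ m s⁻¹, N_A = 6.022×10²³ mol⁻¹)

Photon energy at 320 nm: hc/λ = (6.626×10⁻³⁴)(2.998×10⁸)/(320×10⁻⁹) = 6.208×10⁻¹⁹ J.
Energy delivered: (95.9 mW)(642 s) = 61.57 J.
Photons incident: 61.57 / 6.208×10⁻¹⁹ = 9.918×10¹⁹, i.e. 9.918×10¹⁹/6.022×10²³ = 1.647×10⁻⁴ mol.
Photons absorbed: 0.701 × 1.647×10⁻⁴ = 1.155×10⁻⁴ mol.
Product: Φ × n_abs = 0.440 × 1.155×10⁻⁴ = 5.082×10⁻⁵ mol.
As a count: 5.082×10⁻⁵ × 6.022×10²³ = 3.06×10¹⁹.

3.06×10¹⁹ molecules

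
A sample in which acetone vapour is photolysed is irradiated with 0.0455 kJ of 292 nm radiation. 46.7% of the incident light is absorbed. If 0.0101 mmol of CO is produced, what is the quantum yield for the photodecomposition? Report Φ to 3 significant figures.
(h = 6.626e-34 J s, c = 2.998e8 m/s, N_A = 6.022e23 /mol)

Product: 0.0101 mmol = 1.01e-5 mol.
Photon energy at 292 nm: hc/λ = (6.626e-34)(2.998e8)/(292e-9) = 6.803e-19 J.
Incident energy: 0.0455 kJ = 45.5 J.
Photons incident: 45.5 / 6.803e-19 = 6.688e19, i.e. 6.688e19/6.022e23 = 1.111e-4 mol.
Photons absorbed: 0.467 × 1.111e-4 = 5.188e-5 mol.
Φ = 1.01e-5 mol / 5.188e-5 mol photons = 0.195.

Φ = 0.195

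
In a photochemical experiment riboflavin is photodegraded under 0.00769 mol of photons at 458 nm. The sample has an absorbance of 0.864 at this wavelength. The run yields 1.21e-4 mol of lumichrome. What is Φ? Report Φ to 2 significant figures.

Fraction absorbed: 1 − 10^(−0.864) = 0.8632.
Photons absorbed: 0.8632 × 0.00769 = 0.006638 mol.
Φ = 1.21e-4 mol / 0.006638 mol photons = 0.018.

Φ = 0.018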